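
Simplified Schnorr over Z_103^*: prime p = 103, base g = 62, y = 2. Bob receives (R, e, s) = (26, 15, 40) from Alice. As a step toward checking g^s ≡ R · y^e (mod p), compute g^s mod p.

55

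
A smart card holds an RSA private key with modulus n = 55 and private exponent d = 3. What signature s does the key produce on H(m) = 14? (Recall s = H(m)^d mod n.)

49

Squares mod 55: (H(m))^1≡14, (H(m))^2≡31
3 = 2 + 1, so (H(m))^3 ≡ 31·14 ≡ 49 (mod 55)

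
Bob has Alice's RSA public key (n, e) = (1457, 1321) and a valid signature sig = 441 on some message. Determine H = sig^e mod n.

sig^2 ≡ 441^2 = 194481 ≡ 700
sig^4 ≡ 700^2 = 490000 ≡ 448
sig^8 ≡ 448^2 = 200704 ≡ 1095
sig^16 ≡ 1095^2 = 1199025 ≡ 1371
sig^32 ≡ 1371^2 = 1879641 ≡ 111
sig^64 ≡ 111^2 = 12321 ≡ 665
sig^128 ≡ 665^2 = 442225 ≡ 754
sig^256 ≡ 754^2 = 568516 ≡ 286
sig^512 ≡ 286^2 = 81796 ≡ 204
sig^1024 ≡ 204^2 = 41616 ≡ 820
1321 = 1024 + 256 + 32 + 8 + 1, so sig^1321 ≡ 820·286·111·1095·441 ≡ 1340 (mod 1457)

1340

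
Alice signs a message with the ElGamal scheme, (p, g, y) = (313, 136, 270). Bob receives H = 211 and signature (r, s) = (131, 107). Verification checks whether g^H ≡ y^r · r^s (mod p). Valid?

no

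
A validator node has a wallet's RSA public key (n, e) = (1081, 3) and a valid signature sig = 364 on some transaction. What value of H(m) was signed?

810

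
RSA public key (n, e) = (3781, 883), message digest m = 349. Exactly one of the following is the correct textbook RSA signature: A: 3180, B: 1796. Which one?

Candidate A: 3180^2 = 10112400 ≡ 2006; 3180^4 ≡ 2006^2 = 4024036 ≡ 1052; 3180^8 ≡ 1052^2 = 1106704 ≡ 2652; 3180^16 ≡ 2652^2 = 7033104 ≡ 444; 3180^32 ≡ 444^2 = 197136 ≡ 524; 3180^64 ≡ 524^2 = 274576 ≡ 2344; 3180^128 ≡ 2344^2 = 5494336 ≡ 543; 3180^256 ≡ 543^2 = 294849 ≡ 3712; 3180^512 ≡ 3712^2 = 13778944 ≡ 980; 883 = 512 + 256 + 64 + 32 + 16 + 2 + 1, so 3180^883 ≡ 980·3712·2344·524·444·2006·3180 ≡ 349 (mod 3781)
  → matches m = 349
Candidate B: 1796^2 = 3225616 ≡ 423; 1796^4 ≡ 423^2 = 178929 ≡ 1222; 1796^8 ≡ 1222^2 = 1493284 ≡ 3570; 1796^16 ≡ 3570^2 = 12744900 ≡ 2930; 1796^32 ≡ 2930^2 = 8584900 ≡ 2030; 1796^64 ≡ 2030^2 = 4120900 ≡ 3391; 1796^128 ≡ 3391^2 = 11498881 ≡ 860; 1796^256 ≡ 860^2 = 739600 ≡ 2305; 1796^512 ≡ 2305^2 = 5313025 ≡ 720; 883 = 512 + 256 + 64 + 32 + 16 + 2 + 1, so 1796^883 ≡ 720·2305·3391·2030·2930·423·1796 ≡ 713 (mod 3781)

A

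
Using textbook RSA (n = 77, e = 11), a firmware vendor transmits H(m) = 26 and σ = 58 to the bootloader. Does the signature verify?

does not verify

σ^11 mod 77 = 25
The recovered value 25 does not match the digest 26.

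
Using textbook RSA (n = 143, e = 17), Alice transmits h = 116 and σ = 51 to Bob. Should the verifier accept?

σ^2 ≡ 51^2 = 2601 ≡ 27
σ^4 ≡ 27^2 = 729 ≡ 14
σ^8 ≡ 14^2 = 196 ≡ 53
σ^16 ≡ 53^2 = 2809 ≡ 92
17 = 16 + 1, so σ^17 ≡ 92·51 ≡ 116 (mod 143)
116 = h, so the signature checks out.

accept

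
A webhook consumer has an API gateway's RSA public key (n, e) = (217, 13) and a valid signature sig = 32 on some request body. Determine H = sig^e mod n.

32

sig^2 ≡ 32^2 = 1024 ≡ 156
sig^4 ≡ 156^2 = 24336 ≡ 32
sig^8 ≡ 32^2 = 1024 ≡ 156
13 = 8 + 4 + 1, so sig^13 ≡ 156·32·32 ≡ 32 (mod 217)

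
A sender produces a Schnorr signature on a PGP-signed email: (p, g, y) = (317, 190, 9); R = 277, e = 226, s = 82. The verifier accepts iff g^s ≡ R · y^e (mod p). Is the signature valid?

invalid

g^s mod p:
190^82 mod 317 = 169
R · y^e mod p:
9^226 mod 317 = 28
277·28 = 7756 ≡ 148 (mod 317)
169 ≠ 148; the check fails.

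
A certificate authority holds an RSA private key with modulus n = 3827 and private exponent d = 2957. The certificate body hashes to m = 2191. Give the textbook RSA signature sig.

2013

Squares mod 3827: m^1≡2191, m^2≡1423, m^4≡446, m^8≡3739, m^16≡90, m^32≡446, m^64≡3739, m^128≡90, m^256≡446, m^512≡3739, m^1024≡90, m^2048≡446
2957 = 2048 + 512 + 256 + 128 + 8 + 4 + 1, so m^2957 ≡ 446·3739·446·90·3739·446·2191 ≡ 2013 (mod 3827)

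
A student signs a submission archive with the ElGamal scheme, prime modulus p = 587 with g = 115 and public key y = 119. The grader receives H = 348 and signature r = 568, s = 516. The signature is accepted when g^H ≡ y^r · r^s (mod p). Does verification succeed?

fails

Left side g^H mod p:
115^2 = 13225 ≡ 311
115^4 ≡ 311^2 = 96721 ≡ 453
115^8 ≡ 453^2 = 205209 ≡ 346
115^16 ≡ 346^2 = 119716 ≡ 555
115^32 ≡ 555^2 = 308025 ≡ 437
115^64 ≡ 437^2 = 190969 ≡ 194
115^128 ≡ 194^2 = 37636 ≡ 68
115^256 ≡ 68^2 = 4624 ≡ 515
348 = 256 + 64 + 16 + 8 + 4, so 115^348 ≡ 515·194·555·346·453 ≡ 73 (mod 587)
Right side y^r · r^s mod p:
119^2 = 14161 ≡ 73
119^4 ≡ 73^2 = 5329 ≡ 46
119^8 ≡ 46^2 = 2116 ≡ 355
119^16 ≡ 355^2 = 126025 ≡ 407
119^32 ≡ 407^2 = 165649 ≡ 115
119^64 ≡ 115^2 = 13225 ≡ 311
119^128 ≡ 311^2 = 96721 ≡ 453
119^256 ≡ 453^2 = 205209 ≡ 346
119^512 ≡ 346^2 = 119716 ≡ 555
568 = 512 + 32 + 16 + 8, so 119^568 ≡ 555·115·407·355 ≡ 387 (mod 587)
568^2 = 322624 ≡ 361
568^4 ≡ 361^2 = 130321 ≡ 7
568^8 ≡ 7^2 = 49
568^16 ≡ 49^2 = 2401 ≡ 53
568^32 ≡ 53^2 = 2809 ≡ 461
568^64 ≡ 461^2 = 212521 ≡ 27
568^128 ≡ 27^2 = 729 ≡ 142
568^256 ≡ 142^2 = 20164 ≡ 206
568^512 ≡ 206^2 = 42436 ≡ 172
516 = 512 + 4, so 568^516 ≡ 172·7 ≡ 30 (mod 587)
387·30 = 11610 ≡ 457 (mod 587)
73 ≠ 457, so verification fails.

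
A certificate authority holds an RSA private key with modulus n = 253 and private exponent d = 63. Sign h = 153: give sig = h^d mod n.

h^2 ≡ 153^2 = 23409 ≡ 133
h^4 ≡ 133^2 = 17689 ≡ 232
h^8 ≡ 232^2 = 53824 ≡ 188
h^16 ≡ 188^2 = 35344 ≡ 177
h^32 ≡ 177^2 = 31329 ≡ 210
63 = 32 + 16 + 8 + 4 + 2 + 1, so h^63 ≡ 210·177·188·232·133·153 ≡ 65 (mod 253)

65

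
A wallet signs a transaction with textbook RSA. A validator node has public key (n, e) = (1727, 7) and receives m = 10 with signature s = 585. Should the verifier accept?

reject

Squares mod 1727: s^1≡585, s^2≡279, s^4≡126
7 = 4 + 2 + 1, so s^7 ≡ 126·279·585 ≡ 1701 (mod 1727)
The recovered value 1701 does not match the digest 10.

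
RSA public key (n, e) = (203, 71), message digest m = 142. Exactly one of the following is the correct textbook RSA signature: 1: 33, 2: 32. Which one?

Candidate 1: Squares mod 203: 33^1≡33, 33^2≡74, 33^4≡198, 33^8≡25, 33^16≡16, 33^32≡53, 33^64≡170; 71 = 64 + 4 + 2 + 1, so 33^71 ≡ 170·198·74·33 ≡ 178 (mod 203)
Candidate 2: Squares mod 203: 32^1≡32, 32^2≡9, 32^4≡81, 32^8≡65, 32^16≡165, 32^32≡23, 32^64≡123; 71 = 64 + 4 + 2 + 1, so 32^71 ≡ 123·81·9·32 ≡ 142 (mod 203)
  → matches m = 142

2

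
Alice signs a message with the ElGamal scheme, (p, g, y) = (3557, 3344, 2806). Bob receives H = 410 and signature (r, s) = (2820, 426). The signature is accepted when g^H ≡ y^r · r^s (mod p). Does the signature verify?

verifies

Left side g^H mod p:
3344^2 = 11182336 ≡ 2685
3344^4 ≡ 2685^2 = 7209225 ≡ 2743
3344^8 ≡ 2743^2 = 7524049 ≡ 994
3344^16 ≡ 994^2 = 988036 ≡ 2747
3344^32 ≡ 2747^2 = 7546009 ≡ 1612
3344^64 ≡ 1612^2 = 2598544 ≡ 1934
3344^128 ≡ 1934^2 = 3740356 ≡ 1949
3344^256 ≡ 1949^2 = 3798601 ≡ 3282
410 = 256 + 128 + 16 + 8 + 2, so 3344^410 ≡ 3282·1949·2747·994·2685 ≡ 3233 (mod 3557)
Right side y^r · r^s mod p:
2806^2 = 7873636 ≡ 1995
2806^4 ≡ 1995^2 = 3980025 ≡ 3299
2806^8 ≡ 3299^2 = 10883401 ≡ 2538
2806^16 ≡ 2538^2 = 6441444 ≡ 3274
2806^32 ≡ 3274^2 = 10719076 ≡ 1835
2806^64 ≡ 1835^2 = 3367225 ≡ 2303
2806^128 ≡ 2303^2 = 5303809 ≡ 322
2806^256 ≡ 322^2 = 103684 ≡ 531
2806^512 ≡ 531^2 = 281961 ≡ 958
2806^1024 ≡ 958^2 = 917764 ≡ 58
2806^2048 ≡ 58^2 = 3364
2820 = 2048 + 512 + 256 + 4, so 2806^2820 ≡ 3364·958·531·3299 ≡ 3369 (mod 3557)
2820^2 = 7952400 ≡ 2505
2820^4 ≡ 2505^2 = 6275025 ≡ 477
2820^8 ≡ 477^2 = 227529 ≡ 3438
2820^16 ≡ 3438^2 = 11819844 ≡ 3490
2820^32 ≡ 3490^2 = 12180100 ≡ 932
2820^64 ≡ 932^2 = 868624 ≡ 716
2820^128 ≡ 716^2 = 512656 ≡ 448
2820^256 ≡ 448^2 = 200704 ≡ 1512
426 = 256 + 128 + 32 + 8 + 2, so 2820^426 ≡ 1512·448·932·3438·2505 ≡ 3256 (mod 3557)
3369·3256 = 10969464 ≡ 3233 (mod 3557)
3233 ≡ 3233 (mod 3557), so the signature is genuine.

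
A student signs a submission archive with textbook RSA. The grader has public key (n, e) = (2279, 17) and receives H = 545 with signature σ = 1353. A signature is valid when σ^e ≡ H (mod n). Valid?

yes

σ^2 ≡ 1353^2 = 1830609 ≡ 572
σ^4 ≡ 572^2 = 327184 ≡ 1287
σ^8 ≡ 1287^2 = 1656369 ≡ 1815
σ^16 ≡ 1815^2 = 3294225 ≡ 1070
17 = 16 + 1, so σ^17 ≡ 1070·1353 ≡ 545 (mod 2279)
545 = H, so the signature checks out.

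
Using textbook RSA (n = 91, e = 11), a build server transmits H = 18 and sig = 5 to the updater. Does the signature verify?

does not verify

sig^2 ≡ 5^2 = 25
sig^4 ≡ 25^2 = 625 ≡ 79
sig^8 ≡ 79^2 = 6241 ≡ 53
11 = 8 + 2 + 1, so sig^11 ≡ 53·25·5 ≡ 73 (mod 91)
The recovered value 73 does not match the digest 18.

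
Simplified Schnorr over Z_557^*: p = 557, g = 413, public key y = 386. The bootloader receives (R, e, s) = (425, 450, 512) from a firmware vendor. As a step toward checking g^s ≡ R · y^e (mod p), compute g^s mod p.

413^2 = 170569 ≡ 127
413^4 ≡ 127^2 = 16129 ≡ 533
413^8 ≡ 533^2 = 284089 ≡ 19
413^16 ≡ 19^2 = 361
413^32 ≡ 361^2 = 130321 ≡ 540
413^64 ≡ 540^2 = 291600 ≡ 289
413^128 ≡ 289^2 = 83521 ≡ 528
413^256 ≡ 528^2 = 278784 ≡ 284
413^512 ≡ 284^2 = 80656 ≡ 448

448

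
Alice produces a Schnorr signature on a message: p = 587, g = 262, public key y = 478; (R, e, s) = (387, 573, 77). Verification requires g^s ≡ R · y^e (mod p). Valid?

g^s mod p:
262^77 mod 587 = 108
R · y^e mod p:
478^573 mod 587 = 246
387·246 = 95202 ≡ 108 (mod 587)
108 ≡ 108 (mod 587); signature holds.

yes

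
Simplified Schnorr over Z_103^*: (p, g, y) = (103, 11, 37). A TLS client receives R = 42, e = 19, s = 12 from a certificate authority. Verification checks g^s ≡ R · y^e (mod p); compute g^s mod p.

Squares mod 103: 11^1≡11, 11^2≡18, 11^4≡15, 11^8≡19
12 = 8 + 4, so 11^12 ≡ 19·15 ≡ 79 (mod 103)

79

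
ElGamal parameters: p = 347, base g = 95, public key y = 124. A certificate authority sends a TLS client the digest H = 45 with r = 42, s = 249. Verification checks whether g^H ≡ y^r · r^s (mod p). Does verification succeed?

passes

Left side g^H mod p:
95^2 = 9025 ≡ 3
95^4 ≡ 3^2 = 9
95^8 ≡ 9^2 = 81
95^16 ≡ 81^2 = 6561 ≡ 315
95^32 ≡ 315^2 = 99225 ≡ 330
45 = 32 + 8 + 4 + 1, so 95^45 ≡ 330·81·9·95 ≡ 36 (mod 347)
Right side y^r · r^s mod p:
124^2 = 15376 ≡ 108
124^4 ≡ 108^2 = 11664 ≡ 213
124^8 ≡ 213^2 = 45369 ≡ 259
124^16 ≡ 259^2 = 67081 ≡ 110
124^32 ≡ 110^2 = 12100 ≡ 302
42 = 32 + 8 + 2, so 124^42 ≡ 302·259·108 ≡ 176 (mod 347)
42^2 = 1764 ≡ 29
42^4 ≡ 29^2 = 841 ≡ 147
42^8 ≡ 147^2 = 21609 ≡ 95
42^16 ≡ 95^2 = 9025 ≡ 3
42^32 ≡ 3^2 = 9
42^64 ≡ 9^2 = 81
42^128 ≡ 81^2 = 6561 ≡ 315
249 = 128 + 64 + 32 + 16 + 8 + 1, so 42^249 ≡ 315·81·9·3·95·42 ≡ 292 (mod 347)
176·292 = 51392 ≡ 36 (mod 347)
36 ≡ 36 (mod 347), so the signature is genuine.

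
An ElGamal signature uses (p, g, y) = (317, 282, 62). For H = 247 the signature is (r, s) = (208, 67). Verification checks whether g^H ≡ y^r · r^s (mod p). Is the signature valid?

Left side g^H mod p:
282^2 = 79524 ≡ 274
282^4 ≡ 274^2 = 75076 ≡ 264
282^8 ≡ 264^2 = 69696 ≡ 273
282^16 ≡ 273^2 = 74529 ≡ 34
282^32 ≡ 34^2 = 1156 ≡ 205
282^64 ≡ 205^2 = 42025 ≡ 181
282^128 ≡ 181^2 = 32761 ≡ 110
247 = 128 + 64 + 32 + 16 + 4 + 2 + 1, so 282^247 ≡ 110·181·205·34·264·274·282 ≡ 189 (mod 317)
Right side y^r · r^s mod p:
62^2 = 3844 ≡ 40
62^4 ≡ 40^2 = 1600 ≡ 15
62^8 ≡ 15^2 = 225
62^16 ≡ 225^2 = 50625 ≡ 222
62^32 ≡ 222^2 = 49284 ≡ 149
62^64 ≡ 149^2 = 22201 ≡ 11
62^128 ≡ 11^2 = 121
208 = 128 + 64 + 16, so 62^208 ≡ 121·11·222 ≡ 38 (mod 317)
208^2 = 43264 ≡ 152
208^4 ≡ 152^2 = 23104 ≡ 280
208^8 ≡ 280^2 = 78400 ≡ 101
208^16 ≡ 101^2 = 10201 ≡ 57
208^32 ≡ 57^2 = 3249 ≡ 79
208^64 ≡ 79^2 = 6241 ≡ 218
67 = 64 + 2 + 1, so 208^67 ≡ 218·152·208 ≡ 74 (mod 317)
38·74 = 2812 ≡ 276 (mod 317)
189 ≠ 276, so verification fails.

invalid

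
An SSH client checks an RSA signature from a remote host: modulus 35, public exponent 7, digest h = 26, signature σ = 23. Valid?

no

Squares mod 35: σ^1≡23, σ^2≡4, σ^4≡16
7 = 4 + 2 + 1, so σ^7 ≡ 16·4·23 ≡ 2 (mod 35)
σ^7 mod 35 = 2, but h = 26.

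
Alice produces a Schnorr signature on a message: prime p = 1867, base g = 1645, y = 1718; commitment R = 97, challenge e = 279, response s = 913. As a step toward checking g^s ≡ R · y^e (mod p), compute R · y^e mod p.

1718^2 = 2951524 ≡ 1664
1718^4 ≡ 1664^2 = 2768896 ≡ 135
1718^8 ≡ 135^2 = 18225 ≡ 1422
1718^16 ≡ 1422^2 = 2022084 ≡ 123
1718^32 ≡ 123^2 = 15129 ≡ 193
1718^64 ≡ 193^2 = 37249 ≡ 1776
1718^128 ≡ 1776^2 = 3154176 ≡ 813
1718^256 ≡ 813^2 = 660969 ≡ 51
279 = 256 + 16 + 4 + 2 + 1, so 1718^279 ≡ 51·123·135·1664·1718 ≡ 1393 (mod 1867)
R · y^e ≡ 97·1393 = 135121 ≡ 697 (mod 1867)

697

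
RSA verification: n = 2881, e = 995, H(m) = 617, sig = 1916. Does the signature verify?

Squares mod 2881: sig^1≡1916, sig^2≡662, sig^4≡332, sig^8≡746, sig^16≡483, sig^32≡2809, sig^64≡2303, sig^128≡2769, sig^256≡1020, sig^512≡359
995 = 512 + 256 + 128 + 64 + 32 + 2 + 1, so sig^995 ≡ 359·1020·2769·2303·2809·662·1916 ≡ 617 (mod 2881)
Since 617 equals the digest 617, verification succeeds.

verifies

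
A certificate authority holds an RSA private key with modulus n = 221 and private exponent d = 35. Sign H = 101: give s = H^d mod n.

186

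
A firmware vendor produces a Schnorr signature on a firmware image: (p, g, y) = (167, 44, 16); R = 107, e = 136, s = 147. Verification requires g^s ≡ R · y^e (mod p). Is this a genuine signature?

genuine

g^s mod p:
44^2 = 1936 ≡ 99
44^4 ≡ 99^2 = 9801 ≡ 115
44^8 ≡ 115^2 = 13225 ≡ 32
44^16 ≡ 32^2 = 1024 ≡ 22
44^32 ≡ 22^2 = 484 ≡ 150
44^64 ≡ 150^2 = 22500 ≡ 122
44^128 ≡ 122^2 = 14884 ≡ 21
147 = 128 + 16 + 2 + 1, so 44^147 ≡ 21·22·99·44 ≡ 122 (mod 167)
R · y^e mod p:
16^2 = 256 ≡ 89
16^4 ≡ 89^2 = 7921 ≡ 72
16^8 ≡ 72^2 = 5184 ≡ 7
16^16 ≡ 7^2 = 49
16^32 ≡ 49^2 = 2401 ≡ 63
16^64 ≡ 63^2 = 3969 ≡ 128
16^128 ≡ 128^2 = 16384 ≡ 18
136 = 128 + 8, so 16^136 ≡ 18·7 ≡ 126 (mod 167)
107·126 = 13482 ≡ 122 (mod 167)
122 ≡ 122 (mod 167); signature holds.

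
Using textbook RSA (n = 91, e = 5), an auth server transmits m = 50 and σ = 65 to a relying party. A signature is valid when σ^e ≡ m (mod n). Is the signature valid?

invalid

Squares mod 91: σ^1≡65, σ^2≡39, σ^4≡65
5 = 4 + 1, so σ^5 ≡ 65·65 ≡ 39 (mod 91)
σ^5 mod 91 = 39, but m = 50.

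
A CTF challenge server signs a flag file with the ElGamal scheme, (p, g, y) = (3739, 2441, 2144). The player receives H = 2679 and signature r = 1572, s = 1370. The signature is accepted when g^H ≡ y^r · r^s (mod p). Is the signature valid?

invalid

Left side g^H mod p:
2441^2679 mod 3739 = 2700
Right side y^r · r^s mod p:
2144^1572 mod 3739 = 2502
1572^1370 mod 3739 = 787
2502·787 = 1969074 ≡ 2360 (mod 3739)
2700 ≠ 2360, so verification fails.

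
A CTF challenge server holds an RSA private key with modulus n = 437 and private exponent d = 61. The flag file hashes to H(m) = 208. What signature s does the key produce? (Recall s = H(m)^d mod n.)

Squares mod 437: (H(m))^1≡208, (H(m))^2≡1, (H(m))^4≡1, (H(m))^8≡1, (H(m))^16≡1, (H(m))^32≡1
61 = 32 + 16 + 8 + 4 + 1, so (H(m))^61 ≡ 1·1·1·1·208 ≡ 208 (mod 437)

208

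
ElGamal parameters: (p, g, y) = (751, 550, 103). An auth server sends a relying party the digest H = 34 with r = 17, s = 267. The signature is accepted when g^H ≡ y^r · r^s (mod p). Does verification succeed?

passes

Left side g^H mod p:
550^34 mod 751 = 9
Right side y^r · r^s mod p:
103^17 mod 751 = 116
17^267 mod 751 = 395
116·395 = 45820 ≡ 9 (mod 751)
9 ≡ 9 (mod 751), so the signature is genuine.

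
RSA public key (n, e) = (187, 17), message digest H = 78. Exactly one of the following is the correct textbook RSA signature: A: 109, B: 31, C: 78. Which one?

Candidate A: Squares mod 187: 109^1≡109, 109^2≡100, 109^4≡89, 109^8≡67, 109^16≡1; 17 = 16 + 1, so 109^17 ≡ 1·109 ≡ 109 (mod 187)
Candidate B: Squares mod 187: 31^1≡31, 31^2≡26, 31^4≡115, 31^8≡135, 31^16≡86; 17 = 16 + 1, so 31^17 ≡ 86·31 ≡ 48 (mod 187)
Candidate C: Squares mod 187: 78^1≡78, 78^2≡100, 78^4≡89, 78^8≡67, 78^16≡1; 17 = 16 + 1, so 78^17 ≡ 1·78 ≡ 78 (mod 187)
  → matches H = 78

C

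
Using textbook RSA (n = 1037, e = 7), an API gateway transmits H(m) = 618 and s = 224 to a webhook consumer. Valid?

Squares mod 1037: s^1≡224, s^2≡400, s^4≡302
7 = 4 + 2 + 1, so s^7 ≡ 302·400·224 ≡ 759 (mod 1037)
759 ≠ 618, so verification fails.

no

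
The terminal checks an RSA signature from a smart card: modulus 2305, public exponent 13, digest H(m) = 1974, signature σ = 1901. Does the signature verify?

does not verify

Squares mod 2305: σ^1≡1901, σ^2≡1866, σ^4≡1406, σ^8≡1451
13 = 8 + 4 + 1, so σ^13 ≡ 1451·1406·1901 ≡ 636 (mod 2305)
636 ≠ 1974, so verification fails.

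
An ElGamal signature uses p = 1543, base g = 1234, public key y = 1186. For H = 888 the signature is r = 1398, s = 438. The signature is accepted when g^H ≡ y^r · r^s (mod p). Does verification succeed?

fails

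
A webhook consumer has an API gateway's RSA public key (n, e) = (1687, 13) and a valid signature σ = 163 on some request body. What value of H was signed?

σ^2 ≡ 163^2 = 26569 ≡ 1264
σ^4 ≡ 1264^2 = 1597696 ≡ 107
σ^8 ≡ 107^2 = 11449 ≡ 1327
13 = 8 + 4 + 1, so σ^13 ≡ 1327·107·163 ≡ 254 (mod 1687)

254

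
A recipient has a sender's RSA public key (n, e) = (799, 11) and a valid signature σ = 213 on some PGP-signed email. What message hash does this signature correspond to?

σ^2 ≡ 213^2 = 45369 ≡ 625
σ^4 ≡ 625^2 = 390625 ≡ 713
σ^8 ≡ 713^2 = 508369 ≡ 205
11 = 8 + 2 + 1, so σ^11 ≡ 205·625·213 ≡ 780 (mod 799)

780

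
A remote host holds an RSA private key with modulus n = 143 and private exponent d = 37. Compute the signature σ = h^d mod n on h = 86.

125

h^2 ≡ 86^2 = 7396 ≡ 103
h^4 ≡ 103^2 = 10609 ≡ 27
h^8 ≡ 27^2 = 729 ≡ 14
h^16 ≡ 14^2 = 196 ≡ 53
h^32 ≡ 53^2 = 2809 ≡ 92
37 = 32 + 4 + 1, so h^37 ≡ 92·27·86 ≡ 125 (mod 143)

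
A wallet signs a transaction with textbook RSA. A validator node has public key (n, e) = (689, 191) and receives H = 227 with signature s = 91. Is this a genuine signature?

s^191 mod 689 = 143
s^191 mod 689 = 143, but H = 227.

forged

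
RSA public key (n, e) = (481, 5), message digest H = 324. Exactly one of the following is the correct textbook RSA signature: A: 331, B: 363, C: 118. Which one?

B

Candidate A: Squares mod 481: 331^1≡331, 331^2≡374, 331^4≡386; 5 = 4 + 1, so 331^5 ≡ 386·331 ≡ 301 (mod 481)
Candidate B: Squares mod 481: 363^1≡363, 363^2≡456, 363^4≡144; 5 = 4 + 1, so 363^5 ≡ 144·363 ≡ 324 (mod 481)
  → matches H = 324
Candidate C: Squares mod 481: 118^1≡118, 118^2≡456, 118^4≡144; 5 = 4 + 1, so 118^5 ≡ 144·118 ≡ 157 (mod 481)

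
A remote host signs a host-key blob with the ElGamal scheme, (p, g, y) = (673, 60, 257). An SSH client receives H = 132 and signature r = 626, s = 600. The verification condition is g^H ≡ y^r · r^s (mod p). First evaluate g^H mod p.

621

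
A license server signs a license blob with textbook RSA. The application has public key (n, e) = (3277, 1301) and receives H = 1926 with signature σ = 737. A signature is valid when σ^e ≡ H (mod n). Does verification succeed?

Squares mod 3277: σ^1≡737, σ^2≡2464, σ^4≡2292, σ^8≡233, σ^16≡1857, σ^32≡1045, σ^64≡784, σ^128≡1857, σ^256≡1045, σ^512≡784, σ^1024≡1857
1301 = 1024 + 256 + 16 + 4 + 1, so σ^1301 ≡ 1857·1045·1857·2292·737 ≡ 1926 (mod 3277)
Since 1926 equals the digest 1926, verification succeeds.

passes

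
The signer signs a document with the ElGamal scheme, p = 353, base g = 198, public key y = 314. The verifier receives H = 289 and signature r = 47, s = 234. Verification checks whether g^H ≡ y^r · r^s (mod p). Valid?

yes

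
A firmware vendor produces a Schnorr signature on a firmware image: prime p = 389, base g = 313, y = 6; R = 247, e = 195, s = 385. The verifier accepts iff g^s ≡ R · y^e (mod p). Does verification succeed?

passes

g^s mod p:
313^2 = 97969 ≡ 330
313^4 ≡ 330^2 = 108900 ≡ 369
313^8 ≡ 369^2 = 136161 ≡ 11
313^16 ≡ 11^2 = 121
313^32 ≡ 121^2 = 14641 ≡ 248
313^64 ≡ 248^2 = 61504 ≡ 42
313^128 ≡ 42^2 = 1764 ≡ 208
313^256 ≡ 208^2 = 43264 ≡ 85
385 = 256 + 128 + 1, so 313^385 ≡ 85·208·313 ≡ 315 (mod 389)
R · y^e mod p:
6^2 = 36
6^4 ≡ 36^2 = 1296 ≡ 129
6^8 ≡ 129^2 = 16641 ≡ 303
6^16 ≡ 303^2 = 91809 ≡ 5
6^32 ≡ 5^2 = 25
6^64 ≡ 25^2 = 625 ≡ 236
6^128 ≡ 236^2 = 55696 ≡ 69
195 = 128 + 64 + 2 + 1, so 6^195 ≡ 69·236·36·6 ≡ 6 (mod 389)
247·6 = 1482 ≡ 315 (mod 389)
315 ≡ 315 (mod 389); signature holds.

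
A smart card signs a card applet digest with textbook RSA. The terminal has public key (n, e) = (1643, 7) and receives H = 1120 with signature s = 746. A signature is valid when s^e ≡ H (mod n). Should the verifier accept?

s^2 ≡ 746^2 = 556516 ≡ 1182
s^4 ≡ 1182^2 = 1397124 ≡ 574
7 = 4 + 2 + 1, so s^7 ≡ 574·1182·746 ≡ 1120 (mod 1643)
1120 = H, so the signature checks out.

accept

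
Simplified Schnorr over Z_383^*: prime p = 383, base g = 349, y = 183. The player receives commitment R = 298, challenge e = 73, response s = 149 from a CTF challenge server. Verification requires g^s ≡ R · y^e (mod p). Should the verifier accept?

g^s mod p:
349^2 = 121801 ≡ 7
349^4 ≡ 7^2 = 49
349^8 ≡ 49^2 = 2401 ≡ 103
349^16 ≡ 103^2 = 10609 ≡ 268
349^32 ≡ 268^2 = 71824 ≡ 203
349^64 ≡ 203^2 = 41209 ≡ 228
349^128 ≡ 228^2 = 51984 ≡ 279
149 = 128 + 16 + 4 + 1, so 349^149 ≡ 279·268·49·349 ≡ 215 (mod 383)
R · y^e mod p:
183^2 = 33489 ≡ 168
183^4 ≡ 168^2 = 28224 ≡ 265
183^8 ≡ 265^2 = 70225 ≡ 136
183^16 ≡ 136^2 = 18496 ≡ 112
183^32 ≡ 112^2 = 12544 ≡ 288
183^64 ≡ 288^2 = 82944 ≡ 216
73 = 64 + 8 + 1, so 183^73 ≡ 216·136·183 ≡ 20 (mod 383)
298·20 = 5960 ≡ 215 (mod 383)
215 ≡ 215 (mod 383); signature holds.

accept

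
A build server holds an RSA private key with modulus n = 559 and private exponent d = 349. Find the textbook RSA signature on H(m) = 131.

495

(H(m))^2 ≡ 131^2 = 17161 ≡ 391
(H(m))^4 ≡ 391^2 = 152881 ≡ 274
(H(m))^8 ≡ 274^2 = 75076 ≡ 170
(H(m))^16 ≡ 170^2 = 28900 ≡ 391
(H(m))^32 ≡ 391^2 = 152881 ≡ 274
(H(m))^64 ≡ 274^2 = 75076 ≡ 170
(H(m))^128 ≡ 170^2 = 28900 ≡ 391
(H(m))^256 ≡ 391^2 = 152881 ≡ 274
349 = 256 + 64 + 16 + 8 + 4 + 1, so (H(m))^349 ≡ 274·170·391·170·274·131 ≡ 495 (mod 559)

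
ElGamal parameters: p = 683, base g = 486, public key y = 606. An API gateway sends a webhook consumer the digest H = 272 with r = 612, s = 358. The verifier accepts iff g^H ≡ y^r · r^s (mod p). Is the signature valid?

valid

Left side g^H mod p:
Squares mod 683: 486^1≡486, 486^2≡561, 486^4≡541, 486^8≡357, 486^16≡411, 486^32≡220, 486^64≡590, 486^128≡453, 486^256≡309
272 = 256 + 16, so 486^272 ≡ 309·411 ≡ 644 (mod 683)
Right side y^r · r^s mod p:
Squares mod 683: 606^1≡606, 606^2≡465, 606^4≡397, 606^8≡519, 606^16≡259, 606^32≡147, 606^64≡436, 606^128≡222, 606^256≡108, 606^512≡53
612 = 512 + 64 + 32 + 4, so 606^612 ≡ 53·436·147·397 ≡ 177 (mod 683)
Squares mod 683: 612^1≡612, 612^2≡260, 612^4≡666, 612^8≡289, 612^16≡195, 612^32≡460, 612^64≡553, 612^128≡508, 612^256≡573
358 = 256 + 64 + 32 + 4 + 2, so 612^358 ≡ 573·553·460·666·260 ≡ 185 (mod 683)
177·185 = 32745 ≡ 644 (mod 683)
644 ≡ 644 (mod 683), so the signature is genuine.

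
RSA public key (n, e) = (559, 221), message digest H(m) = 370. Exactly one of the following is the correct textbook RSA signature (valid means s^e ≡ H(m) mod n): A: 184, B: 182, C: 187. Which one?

A

Candidate A: Squares mod 559: 184^1≡184, 184^2≡316, 184^4≡354, 184^8≡100, 184^16≡497, 184^32≡490, 184^64≡289, 184^128≡230; 221 = 128 + 64 + 16 + 8 + 4 + 1, so 184^221 ≡ 230·289·497·100·354·184 ≡ 370 (mod 559)
  → matches H(m) = 370
Candidate B: Squares mod 559: 182^1≡182, 182^2≡143, 182^4≡325, 182^8≡533, 182^16≡117, 182^32≡273, 182^64≡182, 182^128≡143; 221 = 128 + 64 + 16 + 8 + 4 + 1, so 182^221 ≡ 143·182·117·533·325·182 ≡ 273 (mod 559)
Candidate C: Squares mod 559: 187^1≡187, 187^2≡311, 187^4≡14, 187^8≡196, 187^16≡404, 187^32≡547, 187^64≡144, 187^128≡53; 221 = 128 + 64 + 16 + 8 + 4 + 1, so 187^221 ≡ 53·144·404·196·14·187 ≡ 31 (mod 559)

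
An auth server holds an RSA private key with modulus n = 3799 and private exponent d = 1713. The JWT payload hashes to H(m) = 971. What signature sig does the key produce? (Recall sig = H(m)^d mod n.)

1208

(H(m))^2 ≡ 971^2 = 942841 ≡ 689
(H(m))^4 ≡ 689^2 = 474721 ≡ 3645
(H(m))^8 ≡ 3645^2 = 13286025 ≡ 922
(H(m))^16 ≡ 922^2 = 850084 ≡ 2907
(H(m))^32 ≡ 2907^2 = 8450649 ≡ 1673
(H(m))^64 ≡ 1673^2 = 2798929 ≡ 2865
(H(m))^128 ≡ 2865^2 = 8208225 ≡ 2385
(H(m))^256 ≡ 2385^2 = 5688225 ≡ 1122
(H(m))^512 ≡ 1122^2 = 1258884 ≡ 1415
(H(m))^1024 ≡ 1415^2 = 2002225 ≡ 152
1713 = 1024 + 512 + 128 + 32 + 16 + 1, so (H(m))^1713 ≡ 152·1415·2385·1673·2907·971 ≡ 1208 (mod 3799)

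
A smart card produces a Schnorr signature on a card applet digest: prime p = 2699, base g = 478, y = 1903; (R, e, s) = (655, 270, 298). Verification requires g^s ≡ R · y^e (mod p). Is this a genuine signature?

genuine

g^s mod p:
478^2 = 228484 ≡ 1768
478^4 ≡ 1768^2 = 3125824 ≡ 382
478^8 ≡ 382^2 = 145924 ≡ 178
478^16 ≡ 178^2 = 31684 ≡ 1995
478^32 ≡ 1995^2 = 3980025 ≡ 1699
478^64 ≡ 1699^2 = 2886601 ≡ 1370
478^128 ≡ 1370^2 = 1876900 ≡ 1095
478^256 ≡ 1095^2 = 1199025 ≡ 669
298 = 256 + 32 + 8 + 2, so 478^298 ≡ 669·1699·178·1768 ≡ 751 (mod 2699)
R · y^e mod p:
1903^2 = 3621409 ≡ 2050
1903^4 ≡ 2050^2 = 4202500 ≡ 157
1903^8 ≡ 157^2 = 24649 ≡ 358
1903^16 ≡ 358^2 = 128164 ≡ 1311
1903^32 ≡ 1311^2 = 1718721 ≡ 2157
1903^64 ≡ 2157^2 = 4652649 ≡ 2272
1903^128 ≡ 2272^2 = 5161984 ≡ 1496
1903^256 ≡ 1496^2 = 2238016 ≡ 545
270 = 256 + 8 + 4 + 2, so 1903^270 ≡ 545·358·157·2050 ≡ 2251 (mod 2699)
655·2251 = 1474405 ≡ 751 (mod 2699)
751 ≡ 751 (mod 2699); signature holds.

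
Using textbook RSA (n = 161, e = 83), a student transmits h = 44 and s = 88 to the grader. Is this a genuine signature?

genuine

s^2 ≡ 88^2 = 7744 ≡ 16
s^4 ≡ 16^2 = 256 ≡ 95
s^8 ≡ 95^2 = 9025 ≡ 9
s^16 ≡ 9^2 = 81
s^32 ≡ 81^2 = 6561 ≡ 121
s^64 ≡ 121^2 = 14641 ≡ 151
83 = 64 + 16 + 2 + 1, so s^83 ≡ 151·81·16·88 ≡ 44 (mod 161)
s^83 mod 161 = 44 matches h.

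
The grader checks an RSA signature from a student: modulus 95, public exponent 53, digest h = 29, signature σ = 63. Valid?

Squares mod 95: σ^1≡63, σ^2≡74, σ^4≡61, σ^8≡16, σ^16≡66, σ^32≡81
53 = 32 + 16 + 4 + 1, so σ^53 ≡ 81·66·61·63 ≡ 73 (mod 95)
σ^53 mod 95 = 73, but h = 29.

no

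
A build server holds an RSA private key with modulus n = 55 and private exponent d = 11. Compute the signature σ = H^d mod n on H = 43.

H^2 ≡ 43^2 = 1849 ≡ 34
H^4 ≡ 34^2 = 1156 ≡ 1
H^8 ≡ 1^2 = 1
11 = 8 + 2 + 1, so H^11 ≡ 1·34·43 ≡ 32 (mod 55)

32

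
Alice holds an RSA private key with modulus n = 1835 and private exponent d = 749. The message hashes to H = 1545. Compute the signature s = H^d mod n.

Squares mod 1835: H^1≡1545, H^2≡1525, H^4≡680, H^8≡1815, H^16≡400, H^32≡355, H^64≡1245, H^128≡1285, H^256≡1560, H^512≡390
749 = 512 + 128 + 64 + 32 + 8 + 4 + 1, so H^749 ≡ 390·1285·1245·355·1815·680·1545 ≡ 1440 (mod 1835)

1440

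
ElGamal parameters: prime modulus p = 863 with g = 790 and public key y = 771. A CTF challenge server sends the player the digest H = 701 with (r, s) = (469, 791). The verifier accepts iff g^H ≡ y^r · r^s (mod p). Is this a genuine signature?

forged

Left side g^H mod p:
Squares mod 863: 790^1≡790, 790^2≡151, 790^4≡363, 790^8≡593, 790^16≡408, 790^32≡768, 790^64≡395, 790^128≡685, 790^256≡616, 790^512≡599
701 = 512 + 128 + 32 + 16 + 8 + 4 + 1, so 790^701 ≡ 599·685·768·408·593·363·790 ≡ 830 (mod 863)
Right side y^r · r^s mod p:
Squares mod 863: 771^1≡771, 771^2≡697, 771^4≡803, 771^8≡148, 771^16≡329, 771^32≡366, 771^64≡191, 771^128≡235, 771^256≡856
469 = 256 + 128 + 64 + 16 + 4 + 1, so 771^469 ≡ 856·235·191·329·803·771 ≡ 48 (mod 863)
Squares mod 863: 469^1≡469, 469^2≡759, 469^4≡460, 469^8≡165, 469^16≡472, 469^32≡130, 469^64≡503, 469^128≡150, 469^256≡62, 469^512≡392
791 = 512 + 256 + 16 + 4 + 2 + 1, so 469^791 ≡ 392·62·472·460·759·469 ≡ 784 (mod 863)
48·784 = 37632 ≡ 523 (mod 863)
830 ≠ 523, so verification fails.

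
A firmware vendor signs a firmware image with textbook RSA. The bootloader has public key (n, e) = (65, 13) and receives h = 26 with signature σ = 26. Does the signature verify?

σ^2 ≡ 26^2 = 676 ≡ 26
σ^4 ≡ 26^2 = 676 ≡ 26
σ^8 ≡ 26^2 = 676 ≡ 26
13 = 8 + 4 + 1, so σ^13 ≡ 26·26·26 ≡ 26 (mod 65)
26 = h, so the signature checks out.

verifies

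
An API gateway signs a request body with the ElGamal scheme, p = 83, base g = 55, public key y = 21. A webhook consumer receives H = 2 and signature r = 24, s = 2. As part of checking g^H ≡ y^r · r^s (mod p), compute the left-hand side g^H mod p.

55^2 = 3025 ≡ 37

37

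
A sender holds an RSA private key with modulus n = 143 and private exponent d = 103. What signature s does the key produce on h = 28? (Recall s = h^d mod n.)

128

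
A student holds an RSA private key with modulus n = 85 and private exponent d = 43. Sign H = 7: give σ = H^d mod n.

48

H^2 ≡ 7^2 = 49
H^4 ≡ 49^2 = 2401 ≡ 21
H^8 ≡ 21^2 = 441 ≡ 16
H^16 ≡ 16^2 = 256 ≡ 1
H^32 ≡ 1^2 = 1
43 = 32 + 8 + 2 + 1, so H^43 ≡ 1·16·49·7 ≡ 48 (mod 85)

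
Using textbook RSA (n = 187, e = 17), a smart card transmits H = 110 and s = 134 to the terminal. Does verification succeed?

fails

s^2 ≡ 134^2 = 17956 ≡ 4
s^4 ≡ 4^2 = 16
s^8 ≡ 16^2 = 256 ≡ 69
s^16 ≡ 69^2 = 4761 ≡ 86
17 = 16 + 1, so s^17 ≡ 86·134 ≡ 117 (mod 187)
s^17 mod 187 = 117, but H = 110.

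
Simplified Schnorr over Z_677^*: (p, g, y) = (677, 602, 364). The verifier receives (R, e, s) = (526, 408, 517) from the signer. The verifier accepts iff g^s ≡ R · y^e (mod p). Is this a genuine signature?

g^s mod p:
Squares mod 677: 602^1≡602, 602^2≡209, 602^4≡353, 602^8≡41, 602^16≡327, 602^32≡640, 602^64≡15, 602^128≡225, 602^256≡527, 602^512≡159
517 = 512 + 4 + 1, so 602^517 ≡ 159·353·602 ≡ 61 (mod 677)
R · y^e mod p:
Squares mod 677: 364^1≡364, 364^2≡481, 364^4≡504, 364^8≡141, 364^16≡248, 364^32≡574, 364^64≡454, 364^128≡308, 364^256≡84
408 = 256 + 128 + 16 + 8, so 364^408 ≡ 84·308·248·141 ≡ 71 (mod 677)
526·71 = 37346 ≡ 111 (mod 677)
61 ≠ 111; the check fails.

forged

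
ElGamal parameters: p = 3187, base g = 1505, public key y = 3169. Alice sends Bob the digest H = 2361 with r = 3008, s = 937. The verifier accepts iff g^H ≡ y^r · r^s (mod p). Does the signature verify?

verifies

Left side g^H mod p:
1505^2 = 2265025 ≡ 2255
1505^4 ≡ 2255^2 = 5085025 ≡ 1760
1505^8 ≡ 1760^2 = 3097600 ≡ 3023
1505^16 ≡ 3023^2 = 9138529 ≡ 1400
1505^32 ≡ 1400^2 = 1960000 ≡ 3182
1505^64 ≡ 3182^2 = 10125124 ≡ 25
1505^128 ≡ 25^2 = 625
1505^256 ≡ 625^2 = 390625 ≡ 1811
1505^512 ≡ 1811^2 = 3279721 ≡ 298
1505^1024 ≡ 298^2 = 88804 ≡ 2755
1505^2048 ≡ 2755^2 = 7590025 ≡ 1778
2361 = 2048 + 256 + 32 + 16 + 8 + 1, so 1505^2361 ≡ 1778·1811·3182·1400·3023·1505 ≡ 1075 (mod 3187)
Right side y^r · r^s mod p:
3169^2 = 10042561 ≡ 324
3169^4 ≡ 324^2 = 104976 ≡ 2992
3169^8 ≡ 2992^2 = 8952064 ≡ 2968
3169^16 ≡ 2968^2 = 8809024 ≡ 156
3169^32 ≡ 156^2 = 24336 ≡ 2027
3169^64 ≡ 2027^2 = 4108729 ≡ 686
3169^128 ≡ 686^2 = 470596 ≡ 2107
3169^256 ≡ 2107^2 = 4439449 ≡ 3145
3169^512 ≡ 3145^2 = 9891025 ≡ 1764
3169^1024 ≡ 1764^2 = 3111696 ≡ 1184
3169^2048 ≡ 1184^2 = 1401856 ≡ 2763
3008 = 2048 + 512 + 256 + 128 + 64, so 3169^3008 ≡ 2763·1764·3145·2107·686 ≡ 1684 (mod 3187)
3008^2 = 9048064 ≡ 171
3008^4 ≡ 171^2 = 29241 ≡ 558
3008^8 ≡ 558^2 = 311364 ≡ 2225
3008^16 ≡ 2225^2 = 4950625 ≡ 1214
3008^32 ≡ 1214^2 = 1473796 ≡ 1402
3008^64 ≡ 1402^2 = 1965604 ≡ 2412
3008^128 ≡ 2412^2 = 5817744 ≡ 1469
3008^256 ≡ 1469^2 = 2157961 ≡ 362
3008^512 ≡ 362^2 = 131044 ≡ 377
937 = 512 + 256 + 128 + 32 + 8 + 1, so 3008^937 ≡ 377·362·1469·1402·2225·3008 ≡ 2565 (mod 3187)
1684·2565 = 4319460 ≡ 1075 (mod 3187)
1075 ≡ 1075 (mod 3187), so the signature is genuine.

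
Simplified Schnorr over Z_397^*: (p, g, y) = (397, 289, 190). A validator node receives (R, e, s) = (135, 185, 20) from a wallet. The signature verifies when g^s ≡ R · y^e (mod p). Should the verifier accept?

g^s mod p:
289^2 = 83521 ≡ 151
289^4 ≡ 151^2 = 22801 ≡ 172
289^8 ≡ 172^2 = 29584 ≡ 206
289^16 ≡ 206^2 = 42436 ≡ 354
20 = 16 + 4, so 289^20 ≡ 354·172 ≡ 147 (mod 397)
R · y^e mod p:
190^2 = 36100 ≡ 370
190^4 ≡ 370^2 = 136900 ≡ 332
190^8 ≡ 332^2 = 110224 ≡ 255
190^16 ≡ 255^2 = 65025 ≡ 314
190^32 ≡ 314^2 = 98596 ≡ 140
190^64 ≡ 140^2 = 19600 ≡ 147
190^128 ≡ 147^2 = 21609 ≡ 171
185 = 128 + 32 + 16 + 8 + 1, so 190^185 ≡ 171·140·314·255·190 ≡ 234 (mod 397)
135·234 = 31590 ≡ 227 (mod 397)
147 ≠ 227; the check fails.

reject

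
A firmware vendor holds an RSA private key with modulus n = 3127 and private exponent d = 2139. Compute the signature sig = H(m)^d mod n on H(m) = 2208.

405

(H(m))^2 ≡ 2208^2 = 4875264 ≡ 271
(H(m))^4 ≡ 271^2 = 73441 ≡ 1520
(H(m))^8 ≡ 1520^2 = 2310400 ≡ 2674
(H(m))^16 ≡ 2674^2 = 7150276 ≡ 1954
(H(m))^32 ≡ 1954^2 = 3818116 ≡ 49
(H(m))^64 ≡ 49^2 = 2401
(H(m))^128 ≡ 2401^2 = 5764801 ≡ 1740
(H(m))^256 ≡ 1740^2 = 3027600 ≡ 664
(H(m))^512 ≡ 664^2 = 440896 ≡ 3116
(H(m))^1024 ≡ 3116^2 = 9709456 ≡ 121
(H(m))^2048 ≡ 121^2 = 14641 ≡ 2133
2139 = 2048 + 64 + 16 + 8 + 2 + 1, so (H(m))^2139 ≡ 2133·2401·1954·2674·271·2208 ≡ 405 (mod 3127)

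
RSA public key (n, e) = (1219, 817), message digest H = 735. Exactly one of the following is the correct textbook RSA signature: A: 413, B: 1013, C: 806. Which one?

A

Candidate A: Squares mod 1219: 413^1≡413, 413^2≡1128, 413^4≡967, 413^8≡116, 413^16≡47, 413^32≡990, 413^64≡24, 413^128≡576, 413^256≡208, 413^512≡599; 817 = 512 + 256 + 32 + 16 + 1, so 413^817 ≡ 599·208·990·47·413 ≡ 735 (mod 1219)
  → matches H = 735
Candidate B: Squares mod 1219: 1013^1≡1013, 1013^2≡990, 1013^4≡24, 1013^8≡576, 1013^16≡208, 1013^32≡599, 1013^64≡415, 1013^128≡346, 1013^256≡254, 1013^512≡1128; 817 = 512 + 256 + 32 + 16 + 1, so 1013^817 ≡ 1128·254·599·208·1013 ≡ 714 (mod 1219)
Candidate C: Squares mod 1219: 806^1≡806, 806^2≡1128, 806^4≡967, 806^8≡116, 806^16≡47, 806^32≡990, 806^64≡24, 806^128≡576, 806^256≡208, 806^512≡599; 817 = 512 + 256 + 32 + 16 + 1, so 806^817 ≡ 599·208·990·47·806 ≡ 484 (mod 1219)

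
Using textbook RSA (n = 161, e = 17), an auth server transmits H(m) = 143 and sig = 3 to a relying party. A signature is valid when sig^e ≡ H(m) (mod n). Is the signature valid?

invalid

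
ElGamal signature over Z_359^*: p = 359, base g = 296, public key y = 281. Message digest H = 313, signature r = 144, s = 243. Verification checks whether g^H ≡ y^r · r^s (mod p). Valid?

Left side g^H mod p:
296^2 = 87616 ≡ 20
296^4 ≡ 20^2 = 400 ≡ 41
296^8 ≡ 41^2 = 1681 ≡ 245
296^16 ≡ 245^2 = 60025 ≡ 72
296^32 ≡ 72^2 = 5184 ≡ 158
296^64 ≡ 158^2 = 24964 ≡ 193
296^128 ≡ 193^2 = 37249 ≡ 272
296^256 ≡ 272^2 = 73984 ≡ 30
313 = 256 + 32 + 16 + 8 + 1, so 296^313 ≡ 30·158·72·245·296 ≡ 101 (mod 359)
Right side y^r · r^s mod p:
281^2 = 78961 ≡ 340
281^4 ≡ 340^2 = 115600 ≡ 2
281^8 ≡ 2^2 = 4
281^16 ≡ 4^2 = 16
281^32 ≡ 16^2 = 256
281^64 ≡ 256^2 = 65536 ≡ 198
281^128 ≡ 198^2 = 39204 ≡ 73
144 = 128 + 16, so 281^144 ≡ 73·16 ≡ 91 (mod 359)
144^2 = 20736 ≡ 273
144^4 ≡ 273^2 = 74529 ≡ 216
144^8 ≡ 216^2 = 46656 ≡ 345
144^16 ≡ 345^2 = 119025 ≡ 196
144^32 ≡ 196^2 = 38416 ≡ 3
144^64 ≡ 3^2 = 9
144^128 ≡ 9^2 = 81
243 = 128 + 64 + 32 + 16 + 2 + 1, so 144^243 ≡ 81·9·3·196·273·144 ≡ 9 (mod 359)
91·9 = 819 ≡ 101 (mod 359)
101 ≡ 101 (mod 359), so the signature is genuine.

yes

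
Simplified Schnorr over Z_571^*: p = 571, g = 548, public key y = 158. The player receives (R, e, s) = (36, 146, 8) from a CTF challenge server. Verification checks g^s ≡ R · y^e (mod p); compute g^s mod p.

548^2 = 300304 ≡ 529
548^4 ≡ 529^2 = 279841 ≡ 51
548^8 ≡ 51^2 = 2601 ≡ 317

317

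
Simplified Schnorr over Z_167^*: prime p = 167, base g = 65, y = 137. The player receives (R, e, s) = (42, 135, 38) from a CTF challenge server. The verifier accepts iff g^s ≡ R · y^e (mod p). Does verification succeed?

passes

g^s mod p:
Squares mod 167: 65^1≡65, 65^2≡50, 65^4≡162, 65^8≡25, 65^16≡124, 65^32≡12
38 = 32 + 4 + 2, so 65^38 ≡ 12·162·50 ≡ 6 (mod 167)
R · y^e mod p:
Squares mod 167: 137^1≡137, 137^2≡65, 137^4≡50, 137^8≡162, 137^16≡25, 137^32≡124, 137^64≡12, 137^128≡144
135 = 128 + 4 + 2 + 1, so 137^135 ≡ 144·50·65·137 ≡ 24 (mod 167)
42·24 = 1008 ≡ 6 (mod 167)
6 ≡ 6 (mod 167); signature holds.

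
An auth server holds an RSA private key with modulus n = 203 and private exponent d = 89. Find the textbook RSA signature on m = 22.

71

Squares mod 203: m^1≡22, m^2≡78, m^4≡197, m^8≡36, m^16≡78, m^32≡197, m^64≡36
89 = 64 + 16 + 8 + 1, so m^89 ≡ 36·78·36·22 ≡ 71 (mod 203)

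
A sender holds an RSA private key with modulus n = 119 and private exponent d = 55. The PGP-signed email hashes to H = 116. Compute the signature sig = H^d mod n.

Squares mod 119: H^1≡116, H^2≡9, H^4≡81, H^8≡16, H^16≡18, H^32≡86
55 = 32 + 16 + 4 + 2 + 1, so H^55 ≡ 86·18·81·9·116 ≡ 74 (mod 119)

74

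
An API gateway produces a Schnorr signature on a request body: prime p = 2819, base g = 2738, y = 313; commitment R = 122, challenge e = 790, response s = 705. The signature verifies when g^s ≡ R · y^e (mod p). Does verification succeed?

g^s mod p:
2738^705 mod 2819 = 2810
R · y^e mod p:
313^790 mod 2819 = 1317
122·1317 = 160674 ≡ 2810 (mod 2819)
2810 ≡ 2810 (mod 2819); signature holds.

passes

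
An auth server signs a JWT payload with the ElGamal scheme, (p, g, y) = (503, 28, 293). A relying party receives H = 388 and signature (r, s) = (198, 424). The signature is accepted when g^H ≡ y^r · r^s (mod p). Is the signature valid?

Left side g^H mod p:
28^2 = 784 ≡ 281
28^4 ≡ 281^2 = 78961 ≡ 493
28^8 ≡ 493^2 = 243049 ≡ 100
28^16 ≡ 100^2 = 10000 ≡ 443
28^32 ≡ 443^2 = 196249 ≡ 79
28^64 ≡ 79^2 = 6241 ≡ 205
28^128 ≡ 205^2 = 42025 ≡ 276
28^256 ≡ 276^2 = 76176 ≡ 223
388 = 256 + 128 + 4, so 28^388 ≡ 223·276·493 ≡ 192 (mod 503)
Right side y^r · r^s mod p:
293^2 = 85849 ≡ 339
293^4 ≡ 339^2 = 114921 ≡ 237
293^8 ≡ 237^2 = 56169 ≡ 336
293^16 ≡ 336^2 = 112896 ≡ 224
293^32 ≡ 224^2 = 50176 ≡ 379
293^64 ≡ 379^2 = 143641 ≡ 286
293^128 ≡ 286^2 = 81796 ≡ 310
198 = 128 + 64 + 4 + 2, so 293^198 ≡ 310·286·237·339 ≡ 24 (mod 503)
198^2 = 39204 ≡ 473
198^4 ≡ 473^2 = 223729 ≡ 397
198^8 ≡ 397^2 = 157609 ≡ 170
198^16 ≡ 170^2 = 28900 ≡ 229
198^32 ≡ 229^2 = 52441 ≡ 129
198^64 ≡ 129^2 = 16641 ≡ 42
198^128 ≡ 42^2 = 1764 ≡ 255
198^256 ≡ 255^2 = 65025 ≡ 138
424 = 256 + 128 + 32 + 8, so 198^424 ≡ 138·255·129·170 ≡ 16 (mod 503)
24·16 = 384 ≡ 384 (mod 503)
192 ≠ 384, so verification fails.

invalid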